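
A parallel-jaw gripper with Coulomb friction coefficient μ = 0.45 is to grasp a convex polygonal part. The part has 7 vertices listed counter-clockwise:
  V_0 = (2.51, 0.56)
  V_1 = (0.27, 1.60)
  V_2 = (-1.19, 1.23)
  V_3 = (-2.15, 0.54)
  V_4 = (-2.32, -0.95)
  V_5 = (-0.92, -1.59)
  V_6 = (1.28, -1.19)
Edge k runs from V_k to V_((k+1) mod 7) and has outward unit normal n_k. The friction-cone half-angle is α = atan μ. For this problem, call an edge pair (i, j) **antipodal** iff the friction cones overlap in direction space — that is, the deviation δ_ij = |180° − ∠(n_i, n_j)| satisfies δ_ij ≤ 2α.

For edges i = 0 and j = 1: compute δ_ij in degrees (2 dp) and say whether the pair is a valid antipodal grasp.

δ = 140.87°, invalid

α = atan 0.45 = 24.23°;  2α = 48.46°
edge 0: e_0 = (-2.24, +1.04);  n_0 = (+0.4211, +0.9070)
edge 1: e_1 = (-1.46, -0.37);  n_1 = (-0.2457, +0.9694)
∠(n_0, n_1) = 39.13°
δ = |180° − 39.13°| = 140.87°
140.87° > 2α = 48.46°  →  invalid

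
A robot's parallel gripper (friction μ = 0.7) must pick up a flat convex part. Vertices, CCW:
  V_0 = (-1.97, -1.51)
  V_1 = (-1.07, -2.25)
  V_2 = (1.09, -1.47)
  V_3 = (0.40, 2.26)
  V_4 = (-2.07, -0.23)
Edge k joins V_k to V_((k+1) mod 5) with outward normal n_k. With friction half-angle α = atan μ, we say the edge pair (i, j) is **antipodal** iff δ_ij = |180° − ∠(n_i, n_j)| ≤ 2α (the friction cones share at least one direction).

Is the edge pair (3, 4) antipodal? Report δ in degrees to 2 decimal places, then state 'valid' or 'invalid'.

α = atan 0.7 = 34.99°;  2α = 69.98°
edge 3: e_3 = (-2.47, -2.49);  n_3 = (-0.7100, +0.7042)
edge 4: e_4 = (+0.10, -1.28);  n_4 = (-0.9970, -0.0779)
∠(n_3, n_4) = 49.24°
δ = |180° − 49.24°| = 130.76°
130.76° > 2α = 69.98°  →  invalid

δ = 130.76°, invalid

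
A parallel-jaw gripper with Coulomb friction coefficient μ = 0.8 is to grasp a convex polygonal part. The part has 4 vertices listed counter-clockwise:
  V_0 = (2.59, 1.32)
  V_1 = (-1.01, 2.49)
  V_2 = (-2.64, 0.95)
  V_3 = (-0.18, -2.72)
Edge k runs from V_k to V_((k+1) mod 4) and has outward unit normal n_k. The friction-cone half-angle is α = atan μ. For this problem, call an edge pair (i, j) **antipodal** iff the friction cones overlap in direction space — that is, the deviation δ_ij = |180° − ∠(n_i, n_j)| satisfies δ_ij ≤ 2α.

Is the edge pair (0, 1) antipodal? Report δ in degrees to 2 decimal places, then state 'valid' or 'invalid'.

α = atan 0.8 = 38.66°;  2α = 77.32°
edge 0: e_0 = (-3.60, +1.17);  n_0 = (+0.3091, +0.9510)
edge 1: e_1 = (-1.63, -1.54);  n_1 = (-0.6868, +0.7269)
∠(n_0, n_1) = 61.38°
δ = |180° − 61.38°| = 118.62°
118.62° > 2α = 77.32°  →  invalid

δ = 118.62°, invalid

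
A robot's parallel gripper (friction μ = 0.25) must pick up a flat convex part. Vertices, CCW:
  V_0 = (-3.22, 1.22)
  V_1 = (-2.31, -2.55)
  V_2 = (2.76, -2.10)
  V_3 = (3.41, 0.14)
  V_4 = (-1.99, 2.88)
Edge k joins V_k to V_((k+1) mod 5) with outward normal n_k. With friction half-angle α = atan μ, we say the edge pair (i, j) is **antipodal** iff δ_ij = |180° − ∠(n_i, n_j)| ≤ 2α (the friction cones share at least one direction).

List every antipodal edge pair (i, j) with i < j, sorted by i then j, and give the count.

count = 1; pairs: (2,4)

α = atan 0.25 = 14.04°;  2α = 28.07°
n_0 = (-0.9721, -0.2346)
n_1 = (+0.0884, -0.9961)
n_2 = (+0.9604, -0.2787)
n_3 = (+0.4525, +0.8918)
n_4 = (-0.8035, +0.5953)
  (0,1): δ = 98.50°  ·
  (0,2): δ = 29.75°  ·
  (0,3): δ = 49.53°  ·
  (0,4): δ = 129.89°  ·
  (1,2): δ = 111.25°  ·
  (1,3): δ = 31.98°  ·
  (1,4): δ = 48.39°  ·
  (2,3): δ = 100.72°  ·
  (2,4): δ = 20.36°  ✓
  (3,4): δ = 99.63°  ·
antipodal pairs: 1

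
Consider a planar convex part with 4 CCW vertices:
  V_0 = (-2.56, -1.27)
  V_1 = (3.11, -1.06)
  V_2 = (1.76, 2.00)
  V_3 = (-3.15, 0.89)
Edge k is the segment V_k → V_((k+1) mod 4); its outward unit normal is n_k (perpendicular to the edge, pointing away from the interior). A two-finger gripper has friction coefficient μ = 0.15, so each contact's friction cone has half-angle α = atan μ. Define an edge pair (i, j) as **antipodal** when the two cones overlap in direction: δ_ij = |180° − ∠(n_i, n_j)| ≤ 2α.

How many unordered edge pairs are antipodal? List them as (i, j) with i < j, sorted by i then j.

count = 2; pairs: (0,2), (1,3)

α = atan 0.15 = 8.53°;  2α = 17.06°
n_0 = (+0.0370, -0.9993)
n_1 = (+0.9149, +0.4036)
n_2 = (-0.2205, +0.9754)
n_3 = (-0.9647, -0.2635)
  (0,1): δ = 68.32°  ·
  (0,2): δ = 10.62°  ✓
  (0,3): δ = 103.16°  ·
  (1,2): δ = 101.07°  ·
  (1,3): δ = 8.53°  ✓
  (2,3): δ = 87.46°  ·
antipodal pairs: 2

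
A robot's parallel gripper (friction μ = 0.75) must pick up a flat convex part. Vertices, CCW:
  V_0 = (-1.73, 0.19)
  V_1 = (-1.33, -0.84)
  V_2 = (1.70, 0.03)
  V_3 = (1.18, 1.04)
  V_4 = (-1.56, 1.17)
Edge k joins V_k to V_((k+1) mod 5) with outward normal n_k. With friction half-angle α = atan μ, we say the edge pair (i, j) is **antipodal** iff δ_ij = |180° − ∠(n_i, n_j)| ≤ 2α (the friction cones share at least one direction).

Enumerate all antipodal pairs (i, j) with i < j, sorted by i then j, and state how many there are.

count = 5; pairs: (0,2), (0,3), (1,3), (1,4), (2,4)

α = atan 0.75 = 36.87°;  2α = 73.74°
n_0 = (-0.9322, -0.3620)
n_1 = (+0.2760, -0.9612)
n_2 = (+0.8891, +0.4577)
n_3 = (+0.0474, +0.9989)
n_4 = (-0.9853, +0.1709)
  (0,1): δ = 95.20°  ·
  (0,2): δ = 6.02°  ✓
  (0,3): δ = 66.06°  ✓
  (0,4): δ = 148.94°  ·
  (1,2): δ = 78.78°  ·
  (1,3): δ = 18.74°  ✓
  (1,4): δ = 64.14°  ✓
  (2,3): δ = 119.96°  ·
  (2,4): δ = 37.08°  ✓
  (3,4): δ = 97.12°  ·
antipodal pairs: 5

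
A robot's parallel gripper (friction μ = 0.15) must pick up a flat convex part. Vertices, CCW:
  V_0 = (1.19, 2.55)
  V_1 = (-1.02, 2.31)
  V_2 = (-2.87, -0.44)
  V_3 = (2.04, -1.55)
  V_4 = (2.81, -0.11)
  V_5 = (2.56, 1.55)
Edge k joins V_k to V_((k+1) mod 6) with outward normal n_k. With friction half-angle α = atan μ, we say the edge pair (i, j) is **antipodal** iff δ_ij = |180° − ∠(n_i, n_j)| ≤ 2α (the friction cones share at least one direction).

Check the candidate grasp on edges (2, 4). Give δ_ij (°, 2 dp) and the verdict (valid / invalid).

α = atan 0.15 = 8.53°;  2α = 17.06°
edge 2: e_2 = (+4.91, -1.11);  n_2 = (-0.2205, -0.9754)
edge 4: e_4 = (-0.25, +1.66);  n_4 = (+0.9888, +0.1489)
∠(n_2, n_4) = 111.30°
δ = |180° − 111.30°| = 68.70°
68.70° > 2α = 17.06°  →  invalid

δ = 68.70°, invalid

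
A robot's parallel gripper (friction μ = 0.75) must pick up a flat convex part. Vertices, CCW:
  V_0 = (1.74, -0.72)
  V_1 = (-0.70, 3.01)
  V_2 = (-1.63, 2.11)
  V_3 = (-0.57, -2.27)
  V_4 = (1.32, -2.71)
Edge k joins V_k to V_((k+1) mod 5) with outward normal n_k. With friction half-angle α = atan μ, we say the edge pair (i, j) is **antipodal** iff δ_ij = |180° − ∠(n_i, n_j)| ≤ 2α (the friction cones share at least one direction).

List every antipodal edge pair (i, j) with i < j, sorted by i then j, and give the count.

α = atan 0.75 = 36.87°;  2α = 73.74°
n_0 = (+0.8369, +0.5474)
n_1 = (-0.6954, +0.7186)
n_2 = (-0.9719, -0.2352)
n_3 = (-0.2267, -0.9740)
n_4 = (+0.9784, -0.2065)
  (0,1): δ = 79.13°  ·
  (0,2): δ = 19.59°  ✓
  (0,3): δ = 43.70°  ✓
  (0,4): δ = 134.89°  ·
  (1,2): δ = 120.46°  ·
  (1,3): δ = 57.17°  ✓
  (1,4): δ = 34.02°  ✓
  (2,3): δ = 116.71°  ·
  (2,4): δ = 25.52°  ✓
  (3,4): δ = 88.81°  ·
antipodal pairs: 5

count = 5; pairs: (0,2), (0,3), (1,3), (1,4), (2,4)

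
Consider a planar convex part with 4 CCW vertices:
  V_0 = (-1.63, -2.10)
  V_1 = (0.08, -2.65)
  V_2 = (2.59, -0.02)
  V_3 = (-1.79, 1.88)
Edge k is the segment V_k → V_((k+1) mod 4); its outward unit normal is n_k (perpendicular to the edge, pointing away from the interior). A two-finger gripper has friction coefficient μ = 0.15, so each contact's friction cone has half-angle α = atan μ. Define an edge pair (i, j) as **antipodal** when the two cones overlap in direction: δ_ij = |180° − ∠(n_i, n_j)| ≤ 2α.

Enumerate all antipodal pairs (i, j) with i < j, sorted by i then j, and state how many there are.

α = atan 0.15 = 8.53°;  2α = 17.06°
n_0 = (-0.3062, -0.9520)
n_1 = (+0.7234, -0.6904)
n_2 = (+0.3980, +0.9174)
n_3 = (-0.9992, -0.0402)
  (0,1): δ = 115.83°  ·
  (0,2): δ = 5.62°  ✓
  (0,3): δ = 110.13°  ·
  (1,2): δ = 69.79°  ·
  (1,3): δ = 45.96°  ·
  (2,3): δ = 64.25°  ·
antipodal pairs: 1

count = 1; pairs: (0,2)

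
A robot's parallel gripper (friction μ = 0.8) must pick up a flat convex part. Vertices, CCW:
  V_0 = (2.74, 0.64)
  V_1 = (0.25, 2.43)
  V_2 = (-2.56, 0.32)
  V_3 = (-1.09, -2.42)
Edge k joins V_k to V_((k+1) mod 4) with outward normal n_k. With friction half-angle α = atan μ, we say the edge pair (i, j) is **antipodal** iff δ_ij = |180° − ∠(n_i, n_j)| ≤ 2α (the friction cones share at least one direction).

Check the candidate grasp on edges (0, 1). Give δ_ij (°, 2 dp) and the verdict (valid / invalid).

δ = 107.39°, invalid

α = atan 0.8 = 38.66°;  2α = 77.32°
edge 0: e_0 = (-2.49, +1.79);  n_0 = (+0.5837, +0.8120)
edge 1: e_1 = (-2.81, -2.11);  n_1 = (-0.6005, +0.7997)
∠(n_0, n_1) = 72.61°
δ = |180° − 72.61°| = 107.39°
107.39° > 2α = 77.32°  →  invalid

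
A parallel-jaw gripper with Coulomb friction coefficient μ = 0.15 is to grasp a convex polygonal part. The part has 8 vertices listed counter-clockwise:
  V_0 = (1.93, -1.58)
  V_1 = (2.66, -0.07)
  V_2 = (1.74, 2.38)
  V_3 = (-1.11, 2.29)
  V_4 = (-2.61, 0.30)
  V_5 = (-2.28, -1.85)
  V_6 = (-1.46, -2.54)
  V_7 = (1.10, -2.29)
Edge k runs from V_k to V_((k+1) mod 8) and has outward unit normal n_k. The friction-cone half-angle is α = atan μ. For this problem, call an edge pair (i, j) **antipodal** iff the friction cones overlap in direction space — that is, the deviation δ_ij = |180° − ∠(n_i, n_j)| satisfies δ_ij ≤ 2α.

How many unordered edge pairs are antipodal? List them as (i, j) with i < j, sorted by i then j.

α = atan 0.15 = 8.53°;  2α = 17.06°
n_0 = (+0.9003, -0.4352)
n_1 = (+0.9362, +0.3515)
n_2 = (-0.0316, +0.9995)
n_3 = (-0.7986, +0.6019)
n_4 = (-0.9884, -0.1517)
n_5 = (-0.6438, -0.7652)
n_6 = (+0.0972, -0.9953)
n_7 = (+0.6500, -0.7599)
  (0,1): δ = 133.62°  ·
  (0,2): δ = 62.39°  ·
  (0,3): δ = 11.21°  ✓
  (0,4): δ = 34.53°  ·
  (0,5): δ = 75.72°  ·
  (0,6): δ = 121.38°  ·
  (0,7): δ = 156.35°  ·
  (1,2): δ = 108.77°  ·
  (1,3): δ = 57.59°  ·
  (1,4): δ = 11.86°  ✓
  (1,5): δ = 29.34°  ·
  (1,6): δ = 75.00°  ·
  (1,7): δ = 109.96°  ·
  (2,3): δ = 128.82°  ·
  (2,4): δ = 83.08°  ·
  (2,5): δ = 41.89°  ·
  (2,6): δ = 3.77°  ✓
  (2,7): δ = 38.74°  ·
  (3,4): δ = 134.27°  ·
  (3,5): δ = 93.07°  ·
  (3,6): δ = 47.41°  ·
  (3,7): δ = 12.45°  ✓
  (4,5): δ = 138.81°  ·
  (4,6): δ = 93.15°  ·
  (4,7): δ = 58.18°  ·
  (5,6): δ = 134.34°  ·
  (5,7): δ = 99.38°  ·
  (6,7): δ = 145.03°  ·
antipodal pairs: 4

count = 4; pairs: (0,3), (1,4), (2,6), (3,7)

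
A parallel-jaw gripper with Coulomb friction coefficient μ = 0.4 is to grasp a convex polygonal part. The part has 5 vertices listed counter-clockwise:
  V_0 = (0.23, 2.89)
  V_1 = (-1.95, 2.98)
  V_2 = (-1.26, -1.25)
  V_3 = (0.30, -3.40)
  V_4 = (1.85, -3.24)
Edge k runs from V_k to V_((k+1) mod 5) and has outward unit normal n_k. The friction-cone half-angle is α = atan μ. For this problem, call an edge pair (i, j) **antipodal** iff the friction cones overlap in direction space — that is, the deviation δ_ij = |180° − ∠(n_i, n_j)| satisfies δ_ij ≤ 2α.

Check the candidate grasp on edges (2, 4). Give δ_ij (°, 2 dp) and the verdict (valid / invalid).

δ = 21.16°, valid

α = atan 0.4 = 21.80°;  2α = 43.60°
edge 2: e_2 = (+1.56, -2.15);  n_2 = (-0.8094, -0.5873)
edge 4: e_4 = (-1.62, +6.13);  n_4 = (+0.9668, +0.2555)
∠(n_2, n_4) = 158.84°
δ = |180° − 158.84°| = 21.16°
21.16° ≤ 2α = 43.60°  →  valid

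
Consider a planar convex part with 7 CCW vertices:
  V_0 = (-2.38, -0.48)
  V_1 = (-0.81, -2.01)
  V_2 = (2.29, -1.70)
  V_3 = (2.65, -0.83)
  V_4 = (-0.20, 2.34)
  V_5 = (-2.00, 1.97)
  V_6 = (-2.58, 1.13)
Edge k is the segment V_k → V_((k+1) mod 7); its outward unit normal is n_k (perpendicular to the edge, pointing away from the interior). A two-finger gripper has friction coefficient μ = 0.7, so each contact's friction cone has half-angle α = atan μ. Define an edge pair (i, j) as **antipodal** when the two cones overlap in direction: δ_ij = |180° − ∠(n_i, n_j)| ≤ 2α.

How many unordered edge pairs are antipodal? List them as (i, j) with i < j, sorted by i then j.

α = atan 0.7 = 34.99°;  2α = 69.98°
n_0 = (-0.6979, -0.7162)
n_1 = (+0.0995, -0.9950)
n_2 = (+0.9240, -0.3824)
n_3 = (+0.7436, +0.6686)
n_4 = (-0.2013, +0.9795)
n_5 = (-0.8229, +0.5682)
n_6 = (-0.9924, -0.1233)
  (0,1): δ = 130.03°  ·
  (0,2): δ = 68.22°  ✓
  (0,3): δ = 3.78°  ✓
  (0,4): δ = 55.88°  ✓
  (0,5): δ = 99.64°  ·
  (0,6): δ = 141.34°  ·
  (1,2): δ = 118.19°  ·
  (1,3): δ = 53.75°  ✓
  (1,4): δ = 5.91°  ✓
  (1,5): δ = 49.67°  ✓
  (1,6): δ = 91.37°  ·
  (2,3): δ = 115.56°  ·
  (2,4): δ = 55.90°  ✓
  (2,5): δ = 12.14°  ✓
  (2,6): δ = 29.56°  ✓
  (3,4): δ = 120.34°  ·
  (3,5): δ = 76.58°  ·
  (3,6): δ = 34.88°  ✓
  (4,5): δ = 136.24°  ·
  (4,6): δ = 94.53°  ·
  (5,6): δ = 138.29°  ·
antipodal pairs: 10

count = 10; pairs: (0,2), (0,3), (0,4), (1,3), (1,4), (1,5), (2,4), (2,5), (2,6), (3,6)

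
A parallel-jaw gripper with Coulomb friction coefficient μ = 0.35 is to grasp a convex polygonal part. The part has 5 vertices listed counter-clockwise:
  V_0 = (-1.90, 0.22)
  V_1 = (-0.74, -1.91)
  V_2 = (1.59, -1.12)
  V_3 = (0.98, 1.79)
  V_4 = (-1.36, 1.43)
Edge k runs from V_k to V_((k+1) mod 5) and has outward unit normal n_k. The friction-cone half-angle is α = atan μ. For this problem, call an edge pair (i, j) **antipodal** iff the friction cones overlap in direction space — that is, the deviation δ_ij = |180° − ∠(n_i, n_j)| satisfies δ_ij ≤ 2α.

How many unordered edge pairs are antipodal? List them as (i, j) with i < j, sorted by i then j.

α = atan 0.35 = 19.29°;  2α = 38.58°
n_0 = (-0.8782, -0.4783)
n_1 = (+0.3211, -0.9470)
n_2 = (+0.9787, +0.2052)
n_3 = (-0.1521, +0.9884)
n_4 = (-0.9132, +0.4075)
  (0,1): δ = 99.84°  ·
  (0,2): δ = 16.73°  ✓
  (0,3): δ = 70.17°  ·
  (0,4): δ = 127.38°  ·
  (1,2): δ = 96.89°  ·
  (1,3): δ = 9.98°  ✓
  (1,4): δ = 47.22°  ·
  (2,3): δ = 93.09°  ·
  (2,4): δ = 35.89°  ✓
  (3,4): δ = 122.80°  ·
antipodal pairs: 3

count = 3; pairs: (0,2), (1,3), (2,4)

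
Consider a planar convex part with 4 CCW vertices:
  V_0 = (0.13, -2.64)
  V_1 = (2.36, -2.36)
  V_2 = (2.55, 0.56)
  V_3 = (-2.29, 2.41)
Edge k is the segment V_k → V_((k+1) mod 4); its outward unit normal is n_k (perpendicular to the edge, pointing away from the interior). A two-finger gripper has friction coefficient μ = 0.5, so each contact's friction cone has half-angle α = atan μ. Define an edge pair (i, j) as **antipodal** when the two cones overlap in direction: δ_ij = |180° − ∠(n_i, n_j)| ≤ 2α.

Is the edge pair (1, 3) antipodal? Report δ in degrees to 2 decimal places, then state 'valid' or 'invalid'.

α = atan 0.5 = 26.57°;  2α = 53.13°
edge 1: e_1 = (+0.19, +2.92);  n_1 = (+0.9979, -0.0649)
edge 3: e_3 = (+2.42, -5.05);  n_3 = (-0.9018, -0.4322)
∠(n_1, n_3) = 150.67°
δ = |180° − 150.67°| = 29.33°
29.33° ≤ 2α = 53.13°  →  valid

δ = 29.33°, valid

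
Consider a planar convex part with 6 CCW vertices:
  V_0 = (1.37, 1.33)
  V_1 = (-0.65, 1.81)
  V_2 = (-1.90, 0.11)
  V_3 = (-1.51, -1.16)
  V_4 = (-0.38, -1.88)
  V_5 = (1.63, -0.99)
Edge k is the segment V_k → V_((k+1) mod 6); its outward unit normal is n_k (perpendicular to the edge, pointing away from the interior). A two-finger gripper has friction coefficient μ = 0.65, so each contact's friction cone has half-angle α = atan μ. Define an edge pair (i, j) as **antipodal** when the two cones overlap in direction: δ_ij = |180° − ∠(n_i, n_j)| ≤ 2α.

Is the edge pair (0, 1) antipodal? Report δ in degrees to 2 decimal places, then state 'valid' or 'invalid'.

α = atan 0.65 = 33.02°;  2α = 66.05°
edge 0: e_0 = (-2.02, +0.48);  n_0 = (+0.2312, +0.9729)
edge 1: e_1 = (-1.25, -1.70);  n_1 = (-0.8057, +0.5924)
∠(n_0, n_1) = 67.04°
δ = |180° − 67.04°| = 112.96°
112.96° > 2α = 66.05°  →  invalid

δ = 112.96°, invalid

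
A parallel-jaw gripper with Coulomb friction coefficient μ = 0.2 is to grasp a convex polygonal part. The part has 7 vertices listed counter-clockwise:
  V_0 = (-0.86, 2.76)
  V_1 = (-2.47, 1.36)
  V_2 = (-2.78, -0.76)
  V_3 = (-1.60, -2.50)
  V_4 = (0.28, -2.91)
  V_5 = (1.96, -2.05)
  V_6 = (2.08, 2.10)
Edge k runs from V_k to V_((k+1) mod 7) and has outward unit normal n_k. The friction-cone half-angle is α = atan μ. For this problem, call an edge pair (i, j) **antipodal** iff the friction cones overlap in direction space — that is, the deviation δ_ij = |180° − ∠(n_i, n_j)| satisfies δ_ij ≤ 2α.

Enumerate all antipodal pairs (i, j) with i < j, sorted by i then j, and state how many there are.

α = atan 0.2 = 11.31°;  2α = 22.62°
n_0 = (-0.6562, +0.7546)
n_1 = (-0.9895, +0.1447)
n_2 = (-0.8276, -0.5613)
n_3 = (-0.2131, -0.9770)
n_4 = (+0.4557, -0.8901)
n_5 = (+0.9996, -0.0289)
n_6 = (+0.2190, +0.9757)
  (0,1): δ = 139.33°  ·
  (0,2): δ = 96.87°  ·
  (0,3): δ = 53.31°  ·
  (0,4): δ = 13.90°  ✓
  (0,5): δ = 47.33°  ·
  (0,6): δ = 126.34°  ·
  (1,2): δ = 137.54°  ·
  (1,3): δ = 93.98°  ·
  (1,4): δ = 54.57°  ·
  (1,5): δ = 6.66°  ✓
  (1,6): δ = 85.67°  ·
  (2,3): δ = 136.45°  ·
  (2,4): δ = 97.04°  ·
  (2,5): δ = 35.80°  ·
  (2,6): δ = 43.20°  ·
  (3,4): δ = 140.59°  ·
  (3,5): δ = 79.35°  ·
  (3,6): δ = 0.35°  ✓
  (4,5): δ = 118.76°  ·
  (4,6): δ = 39.76°  ·
  (5,6): δ = 101.00°  ·
antipodal pairs: 3

count = 3; pairs: (0,4), (1,5), (3,6)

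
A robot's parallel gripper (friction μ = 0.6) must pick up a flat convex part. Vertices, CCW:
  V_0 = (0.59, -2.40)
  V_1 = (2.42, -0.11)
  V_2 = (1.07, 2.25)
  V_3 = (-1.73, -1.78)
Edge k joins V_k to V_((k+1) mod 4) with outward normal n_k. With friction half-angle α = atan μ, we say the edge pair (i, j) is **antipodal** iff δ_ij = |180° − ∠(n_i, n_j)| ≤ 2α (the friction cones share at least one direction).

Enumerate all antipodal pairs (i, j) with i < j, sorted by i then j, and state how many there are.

count = 2; pairs: (0,2), (1,3)

α = atan 0.6 = 30.96°;  2α = 61.93°
n_0 = (+0.7812, -0.6243)
n_1 = (+0.8680, +0.4965)
n_2 = (-0.8212, +0.5706)
n_3 = (-0.2582, -0.9661)
  (0,1): δ = 111.60°  ·
  (0,2): δ = 3.84°  ✓
  (0,3): δ = 113.67°  ·
  (1,2): δ = 64.56°  ·
  (1,3): δ = 45.27°  ✓
  (2,3): δ = 70.17°  ·
antipodal pairs: 2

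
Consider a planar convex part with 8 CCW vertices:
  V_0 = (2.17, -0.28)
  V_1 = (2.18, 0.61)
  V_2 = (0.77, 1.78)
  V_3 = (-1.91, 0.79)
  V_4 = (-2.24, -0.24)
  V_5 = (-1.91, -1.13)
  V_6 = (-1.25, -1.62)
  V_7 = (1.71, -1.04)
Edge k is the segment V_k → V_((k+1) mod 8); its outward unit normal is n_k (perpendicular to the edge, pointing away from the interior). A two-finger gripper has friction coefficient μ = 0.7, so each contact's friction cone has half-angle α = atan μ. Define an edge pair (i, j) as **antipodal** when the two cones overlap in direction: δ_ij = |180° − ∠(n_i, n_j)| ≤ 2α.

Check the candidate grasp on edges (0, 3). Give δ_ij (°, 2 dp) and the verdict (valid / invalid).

α = atan 0.7 = 34.99°;  2α = 69.98°
edge 0: e_0 = (+0.01, +0.89);  n_0 = (+0.9999, -0.0112)
edge 3: e_3 = (-0.33, -1.03);  n_3 = (-0.9523, +0.3051)
∠(n_0, n_3) = 162.88°
δ = |180° − 162.88°| = 17.12°
17.12° ≤ 2α = 69.98°  →  valid

δ = 17.12°, valid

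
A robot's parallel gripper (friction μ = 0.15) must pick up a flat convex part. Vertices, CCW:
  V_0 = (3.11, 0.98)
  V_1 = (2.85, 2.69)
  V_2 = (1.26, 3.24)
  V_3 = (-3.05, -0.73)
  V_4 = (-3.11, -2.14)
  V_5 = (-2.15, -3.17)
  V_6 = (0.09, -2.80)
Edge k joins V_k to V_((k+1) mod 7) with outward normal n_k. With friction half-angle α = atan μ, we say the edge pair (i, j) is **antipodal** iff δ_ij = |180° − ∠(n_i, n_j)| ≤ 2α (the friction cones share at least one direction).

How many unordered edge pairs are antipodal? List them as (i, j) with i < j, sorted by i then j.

count = 2; pairs: (0,3), (2,6)

α = atan 0.15 = 8.53°;  2α = 17.06°
n_0 = (+0.9886, +0.1503)
n_1 = (+0.3269, +0.9451)
n_2 = (-0.6775, +0.7355)
n_3 = (-0.9991, +0.0425)
n_4 = (-0.7315, -0.6818)
n_5 = (+0.1630, -0.9866)
n_6 = (+0.7813, -0.6242)
  (0,1): δ = 117.73°  ·
  (0,2): δ = 56.00°  ·
  (0,3): δ = 11.08°  ✓
  (0,4): δ = 34.34°  ·
  (0,5): δ = 90.73°  ·
  (0,6): δ = 132.73°  ·
  (1,2): δ = 118.27°  ·
  (1,3): δ = 73.36°  ·
  (1,4): δ = 27.93°  ·
  (1,5): δ = 28.46°  ·
  (1,6): δ = 70.46°  ·
  (2,3): δ = 135.09°  ·
  (2,4): δ = 89.66°  ·
  (2,5): δ = 33.27°  ·
  (2,6): δ = 8.73°  ✓
  (3,4): δ = 134.58°  ·
  (3,5): δ = 78.18°  ·
  (3,6): δ = 36.19°  ·
  (4,5): δ = 123.61°  ·
  (4,6): δ = 81.61°  ·
  (5,6): δ = 138.00°  ·
antipodal pairs: 2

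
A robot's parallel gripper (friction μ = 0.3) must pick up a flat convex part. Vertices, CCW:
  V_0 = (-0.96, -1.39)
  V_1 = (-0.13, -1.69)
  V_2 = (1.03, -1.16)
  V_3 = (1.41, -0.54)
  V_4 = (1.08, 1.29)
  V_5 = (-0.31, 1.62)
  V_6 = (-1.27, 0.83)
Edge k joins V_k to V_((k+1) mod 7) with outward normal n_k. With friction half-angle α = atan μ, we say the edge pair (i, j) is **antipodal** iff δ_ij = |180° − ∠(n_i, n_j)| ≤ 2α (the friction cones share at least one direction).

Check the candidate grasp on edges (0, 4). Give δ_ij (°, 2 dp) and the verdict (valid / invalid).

α = atan 0.3 = 16.70°;  2α = 33.40°
edge 0: e_0 = (+0.83, -0.30);  n_0 = (-0.3399, -0.9405)
edge 4: e_4 = (-1.39, +0.33);  n_4 = (+0.2310, +0.9730)
∠(n_0, n_4) = 173.48°
δ = |180° − 173.48°| = 6.52°
6.52° ≤ 2α = 33.40°  →  valid

δ = 6.52°, valid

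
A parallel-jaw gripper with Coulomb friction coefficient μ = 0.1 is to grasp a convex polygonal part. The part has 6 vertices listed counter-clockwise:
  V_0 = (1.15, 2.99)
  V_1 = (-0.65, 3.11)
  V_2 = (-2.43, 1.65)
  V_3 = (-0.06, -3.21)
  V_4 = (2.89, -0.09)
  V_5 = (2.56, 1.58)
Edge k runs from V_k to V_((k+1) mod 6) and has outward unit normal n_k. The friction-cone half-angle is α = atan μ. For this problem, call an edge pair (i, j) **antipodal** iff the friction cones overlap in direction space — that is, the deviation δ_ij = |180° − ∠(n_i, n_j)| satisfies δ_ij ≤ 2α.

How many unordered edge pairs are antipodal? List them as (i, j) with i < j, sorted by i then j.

α = atan 0.1 = 5.71°;  2α = 11.42°
n_0 = (+0.0665, +0.9978)
n_1 = (-0.6342, +0.7732)
n_2 = (-0.8988, -0.4383)
n_3 = (+0.7266, -0.6870)
n_4 = (+0.9810, +0.1939)
n_5 = (+0.7071, +0.7071)
  (0,1): δ = 136.83°  ·
  (0,2): δ = 60.19°  ·
  (0,3): δ = 50.42°  ·
  (0,4): δ = 104.99°  ·
  (0,5): δ = 138.81°  ·
  (1,2): δ = 103.36°  ·
  (1,3): δ = 7.24°  ✓
  (1,4): δ = 61.82°  ·
  (1,5): δ = 95.64°  ·
  (2,3): δ = 69.39°  ·
  (2,4): δ = 14.82°  ·
  (2,5): δ = 19.00°  ·
  (3,4): δ = 125.43°  ·
  (3,5): δ = 91.60°  ·
  (4,5): δ = 146.18°  ·
antipodal pairs: 1

count = 1; pairs: (1,3)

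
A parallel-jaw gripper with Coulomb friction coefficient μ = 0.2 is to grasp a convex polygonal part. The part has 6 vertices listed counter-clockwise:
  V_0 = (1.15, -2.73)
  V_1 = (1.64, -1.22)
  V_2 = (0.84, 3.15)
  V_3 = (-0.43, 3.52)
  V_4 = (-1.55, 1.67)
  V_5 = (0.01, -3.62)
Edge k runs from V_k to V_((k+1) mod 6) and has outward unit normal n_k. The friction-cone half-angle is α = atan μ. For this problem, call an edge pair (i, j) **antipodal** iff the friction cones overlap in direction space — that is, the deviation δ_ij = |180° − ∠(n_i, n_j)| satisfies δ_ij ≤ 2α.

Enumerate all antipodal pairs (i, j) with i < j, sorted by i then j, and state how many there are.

count = 3; pairs: (0,3), (1,4), (3,5)

α = atan 0.2 = 11.31°;  2α = 22.62°
n_0 = (+0.9512, -0.3087)
n_1 = (+0.9837, +0.1801)
n_2 = (+0.2797, +0.9601)
n_3 = (-0.8554, +0.5179)
n_4 = (-0.9592, -0.2829)
n_5 = (+0.6154, -0.7882)
  (0,1): δ = 151.65°  ·
  (0,2): δ = 88.26°  ·
  (0,3): δ = 13.21°  ✓
  (0,4): δ = 34.41°  ·
  (0,5): δ = 145.96°  ·
  (1,2): δ = 116.62°  ·
  (1,3): δ = 41.56°  ·
  (1,4): δ = 6.06°  ✓
  (1,5): δ = 117.61°  ·
  (2,3): δ = 104.95°  ·
  (2,4): δ = 57.33°  ·
  (2,5): δ = 54.22°  ·
  (3,4): δ = 132.38°  ·
  (3,5): δ = 20.83°  ✓
  (4,5): δ = 68.45°  ·
antipodal pairs: 3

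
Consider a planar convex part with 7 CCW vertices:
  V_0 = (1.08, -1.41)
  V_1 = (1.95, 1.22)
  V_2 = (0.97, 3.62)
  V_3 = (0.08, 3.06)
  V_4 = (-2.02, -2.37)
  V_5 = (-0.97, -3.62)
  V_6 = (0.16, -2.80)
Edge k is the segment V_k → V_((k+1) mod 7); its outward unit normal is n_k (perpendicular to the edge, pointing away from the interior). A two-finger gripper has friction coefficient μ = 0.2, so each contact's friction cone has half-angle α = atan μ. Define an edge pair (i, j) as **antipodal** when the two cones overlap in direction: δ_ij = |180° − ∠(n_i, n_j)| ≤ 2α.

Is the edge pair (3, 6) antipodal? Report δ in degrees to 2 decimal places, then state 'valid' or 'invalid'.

δ = 12.36°, valid

α = atan 0.2 = 11.31°;  2α = 22.62°
edge 3: e_3 = (-2.10, -5.43);  n_3 = (-0.9327, +0.3607)
edge 6: e_6 = (+0.92, +1.39);  n_6 = (+0.8339, -0.5519)
∠(n_3, n_6) = 167.64°
δ = |180° − 167.64°| = 12.36°
12.36° ≤ 2α = 22.62°  →  valid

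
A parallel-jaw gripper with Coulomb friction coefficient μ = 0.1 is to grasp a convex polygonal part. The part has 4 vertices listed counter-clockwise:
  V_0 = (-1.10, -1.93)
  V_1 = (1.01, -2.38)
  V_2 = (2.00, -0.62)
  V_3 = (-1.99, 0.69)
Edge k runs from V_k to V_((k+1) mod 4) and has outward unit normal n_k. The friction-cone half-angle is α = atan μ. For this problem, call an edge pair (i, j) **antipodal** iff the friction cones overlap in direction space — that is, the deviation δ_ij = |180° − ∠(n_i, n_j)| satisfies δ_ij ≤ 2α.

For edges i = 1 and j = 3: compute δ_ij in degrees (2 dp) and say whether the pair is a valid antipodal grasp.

δ = 48.12°, invalid

α = atan 0.1 = 5.71°;  2α = 11.42°
edge 1: e_1 = (+0.99, +1.76);  n_1 = (+0.8716, -0.4903)
edge 3: e_3 = (+0.89, -2.62);  n_3 = (-0.9469, -0.3216)
∠(n_1, n_3) = 131.88°
δ = |180° − 131.88°| = 48.12°
48.12° > 2α = 11.42°  →  invalid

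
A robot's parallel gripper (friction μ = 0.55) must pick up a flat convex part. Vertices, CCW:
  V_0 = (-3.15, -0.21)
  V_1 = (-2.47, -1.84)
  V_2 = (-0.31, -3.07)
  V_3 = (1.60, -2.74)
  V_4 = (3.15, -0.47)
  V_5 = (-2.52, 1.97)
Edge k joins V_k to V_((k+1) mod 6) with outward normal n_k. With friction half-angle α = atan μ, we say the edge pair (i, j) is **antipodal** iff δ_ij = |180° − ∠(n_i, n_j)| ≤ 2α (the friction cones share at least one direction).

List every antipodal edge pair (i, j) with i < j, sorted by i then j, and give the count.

α = atan 0.55 = 28.81°;  2α = 57.62°
n_0 = (-0.9229, -0.3850)
n_1 = (-0.4948, -0.8690)
n_2 = (+0.1703, -0.9854)
n_3 = (+0.8258, -0.5639)
n_4 = (+0.3953, +0.9186)
n_5 = (-0.9607, +0.2776)
  (0,1): δ = 142.30°  ·
  (0,2): δ = 102.84°  ·
  (0,3): δ = 56.97°  ✓
  (0,4): δ = 44.07°  ✓
  (0,5): δ = 141.24°  ·
  (1,2): δ = 140.54°  ·
  (1,3): δ = 94.67°  ·
  (1,4): δ = 6.38°  ✓
  (1,5): δ = 103.54°  ·
  (2,3): δ = 134.13°  ·
  (2,4): δ = 33.09°  ✓
  (2,5): δ = 64.08°  ·
  (3,4): δ = 78.96°  ·
  (3,5): δ = 18.21°  ✓
  (4,5): δ = 82.83°  ·
antipodal pairs: 5

count = 5; pairs: (0,3), (0,4), (1,4), (2,4), (3,5)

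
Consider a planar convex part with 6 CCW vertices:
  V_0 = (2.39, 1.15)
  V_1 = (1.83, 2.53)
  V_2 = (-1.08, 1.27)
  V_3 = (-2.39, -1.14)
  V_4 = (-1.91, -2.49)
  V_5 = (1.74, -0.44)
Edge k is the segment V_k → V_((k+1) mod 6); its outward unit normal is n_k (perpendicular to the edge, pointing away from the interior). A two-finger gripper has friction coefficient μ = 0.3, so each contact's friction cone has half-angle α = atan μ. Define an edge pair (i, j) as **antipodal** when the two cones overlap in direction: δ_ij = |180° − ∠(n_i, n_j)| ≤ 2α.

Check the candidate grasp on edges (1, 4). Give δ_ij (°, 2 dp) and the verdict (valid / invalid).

δ = 5.91°, valid

α = atan 0.3 = 16.70°;  2α = 33.40°
edge 1: e_1 = (-2.91, -1.26);  n_1 = (-0.3973, +0.9177)
edge 4: e_4 = (+3.65, +2.05);  n_4 = (+0.4897, -0.8719)
∠(n_1, n_4) = 174.09°
δ = |180° − 174.09°| = 5.91°
5.91° ≤ 2α = 33.40°  →  valid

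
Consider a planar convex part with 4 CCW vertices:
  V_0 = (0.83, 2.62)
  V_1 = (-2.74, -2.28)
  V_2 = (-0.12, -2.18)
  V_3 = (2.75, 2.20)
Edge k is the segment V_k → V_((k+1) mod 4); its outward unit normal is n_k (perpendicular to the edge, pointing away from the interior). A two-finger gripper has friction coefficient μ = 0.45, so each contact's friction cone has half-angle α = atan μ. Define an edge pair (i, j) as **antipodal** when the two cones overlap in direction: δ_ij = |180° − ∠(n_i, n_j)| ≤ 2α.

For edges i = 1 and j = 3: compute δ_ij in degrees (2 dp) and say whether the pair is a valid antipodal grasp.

δ = 14.52°, valid

α = atan 0.45 = 24.23°;  2α = 48.46°
edge 1: e_1 = (+2.62, +0.10);  n_1 = (+0.0381, -0.9993)
edge 3: e_3 = (-1.92, +0.42);  n_3 = (+0.2137, +0.9769)
∠(n_1, n_3) = 165.48°
δ = |180° − 165.48°| = 14.52°
14.52° ≤ 2α = 48.46°  →  valid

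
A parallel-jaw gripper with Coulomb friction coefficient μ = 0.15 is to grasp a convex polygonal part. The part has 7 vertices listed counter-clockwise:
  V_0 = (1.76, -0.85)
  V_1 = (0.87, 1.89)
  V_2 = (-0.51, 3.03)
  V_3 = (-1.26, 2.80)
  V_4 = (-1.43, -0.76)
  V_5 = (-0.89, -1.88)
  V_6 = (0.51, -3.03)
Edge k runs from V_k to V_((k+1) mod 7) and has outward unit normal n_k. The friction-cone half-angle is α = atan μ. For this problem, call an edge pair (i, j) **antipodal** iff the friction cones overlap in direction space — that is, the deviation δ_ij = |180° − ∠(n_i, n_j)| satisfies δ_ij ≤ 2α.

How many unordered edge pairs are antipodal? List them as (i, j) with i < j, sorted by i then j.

count = 2; pairs: (0,4), (1,5)

α = atan 0.15 = 8.53°;  2α = 17.06°
n_0 = (+0.9511, +0.3089)
n_1 = (+0.6369, +0.7710)
n_2 = (-0.2932, +0.9561)
n_3 = (-0.9989, +0.0477)
n_4 = (-0.9008, -0.4343)
n_5 = (-0.6347, -0.7727)
n_6 = (+0.8675, -0.4974)
  (0,1): δ = 147.55°  ·
  (0,2): δ = 90.95°  ·
  (0,3): δ = 20.73°  ·
  (0,4): δ = 7.75°  ✓
  (0,5): δ = 32.60°  ·
  (0,6): δ = 132.18°  ·
  (1,2): δ = 123.39°  ·
  (1,3): δ = 53.17°  ·
  (1,4): δ = 24.70°  ·
  (1,5): δ = 0.16°  ✓
  (1,6): δ = 99.73°  ·
  (2,3): δ = 109.78°  ·
  (2,4): δ = 81.31°  ·
  (2,5): δ = 56.45°  ·
  (2,6): δ = 43.12°  ·
  (3,4): δ = 151.53°  ·
  (3,5): δ = 126.67°  ·
  (3,6): δ = 27.10°  ·
  (4,5): δ = 155.14°  ·
  (4,6): δ = 55.57°  ·
  (5,6): δ = 80.43°  ·
antipodal pairs: 2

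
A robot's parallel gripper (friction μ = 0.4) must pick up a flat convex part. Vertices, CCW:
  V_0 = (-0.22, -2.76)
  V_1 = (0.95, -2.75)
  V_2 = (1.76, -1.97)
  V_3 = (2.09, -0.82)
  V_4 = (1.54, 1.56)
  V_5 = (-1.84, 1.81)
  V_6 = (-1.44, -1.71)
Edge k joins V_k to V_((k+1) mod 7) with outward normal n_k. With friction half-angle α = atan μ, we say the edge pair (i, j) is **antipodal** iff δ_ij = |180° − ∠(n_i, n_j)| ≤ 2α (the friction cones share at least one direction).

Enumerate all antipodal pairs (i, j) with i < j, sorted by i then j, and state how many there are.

count = 5; pairs: (0,4), (2,5), (3,5), (3,6), (4,6)

α = atan 0.4 = 21.80°;  2α = 43.60°
n_0 = (+0.0085, -1.0000)
n_1 = (+0.6936, -0.7203)
n_2 = (+0.9612, -0.2758)
n_3 = (+0.9743, +0.2252)
n_4 = (+0.0738, +0.9973)
n_5 = (-0.9936, -0.1129)
n_6 = (-0.6523, -0.7579)
  (0,1): δ = 136.57°  ·
  (0,2): δ = 106.50°  ·
  (0,3): δ = 77.48°  ·
  (0,4): δ = 4.72°  ✓
  (0,5): δ = 95.99°  ·
  (0,6): δ = 138.79°  ·
  (1,2): δ = 149.93°  ·
  (1,3): δ = 120.91°  ·
  (1,4): δ = 48.15°  ·
  (1,5): δ = 52.56°  ·
  (1,6): δ = 95.36°  ·
  (2,3): δ = 150.98°  ·
  (2,4): δ = 78.22°  ·
  (2,5): δ = 22.49°  ✓
  (2,6): δ = 65.29°  ·
  (3,4): δ = 107.24°  ·
  (3,5): δ = 6.53°  ✓
  (3,6): δ = 36.27°  ✓
  (4,5): δ = 79.29°  ·
  (4,6): δ = 36.49°  ✓
  (5,6): δ = 137.20°  ·
antipodal pairs: 5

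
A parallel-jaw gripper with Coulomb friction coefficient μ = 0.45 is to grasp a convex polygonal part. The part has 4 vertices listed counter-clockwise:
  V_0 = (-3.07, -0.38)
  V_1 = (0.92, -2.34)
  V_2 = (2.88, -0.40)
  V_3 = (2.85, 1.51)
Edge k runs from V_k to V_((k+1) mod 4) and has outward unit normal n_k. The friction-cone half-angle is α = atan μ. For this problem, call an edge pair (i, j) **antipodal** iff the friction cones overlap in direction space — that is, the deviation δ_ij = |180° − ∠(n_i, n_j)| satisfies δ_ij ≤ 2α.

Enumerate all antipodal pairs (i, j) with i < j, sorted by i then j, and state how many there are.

α = atan 0.45 = 24.23°;  2α = 48.46°
n_0 = (-0.4409, -0.8976)
n_1 = (+0.7035, -0.7107)
n_2 = (+0.9999, +0.0157)
n_3 = (-0.3041, +0.9526)
  (0,1): δ = 109.13°  ·
  (0,2): δ = 62.94°  ·
  (0,3): δ = 43.87°  ✓
  (1,2): δ = 133.81°  ·
  (1,3): δ = 27.00°  ✓
  (2,3): δ = 73.19°  ·
antipodal pairs: 2

count = 2; pairs: (0,3), (1,3)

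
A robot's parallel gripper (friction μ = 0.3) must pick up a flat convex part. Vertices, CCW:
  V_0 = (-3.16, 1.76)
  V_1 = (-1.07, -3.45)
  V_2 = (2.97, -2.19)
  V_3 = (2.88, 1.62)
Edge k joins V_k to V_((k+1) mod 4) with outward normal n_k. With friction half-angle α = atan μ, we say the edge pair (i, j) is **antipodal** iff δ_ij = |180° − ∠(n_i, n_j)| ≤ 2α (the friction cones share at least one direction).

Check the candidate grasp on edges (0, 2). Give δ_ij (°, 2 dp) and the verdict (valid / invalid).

α = atan 0.3 = 16.70°;  2α = 33.40°
edge 0: e_0 = (+2.09, -5.21);  n_0 = (-0.9281, -0.3723)
edge 2: e_2 = (-0.09, +3.81);  n_2 = (+0.9997, +0.0236)
∠(n_0, n_2) = 159.49°
δ = |180° − 159.49°| = 20.51°
20.51° ≤ 2α = 33.40°  →  valid

δ = 20.51°, valid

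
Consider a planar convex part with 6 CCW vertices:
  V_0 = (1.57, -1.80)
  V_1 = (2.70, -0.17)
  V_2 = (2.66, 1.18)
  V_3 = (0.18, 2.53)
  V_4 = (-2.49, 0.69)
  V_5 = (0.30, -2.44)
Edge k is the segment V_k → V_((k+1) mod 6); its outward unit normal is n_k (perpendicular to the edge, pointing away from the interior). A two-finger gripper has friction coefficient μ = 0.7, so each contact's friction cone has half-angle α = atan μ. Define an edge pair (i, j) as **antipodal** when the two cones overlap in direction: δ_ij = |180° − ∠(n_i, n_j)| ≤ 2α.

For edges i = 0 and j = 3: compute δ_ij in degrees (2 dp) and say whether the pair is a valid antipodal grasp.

δ = 20.70°, valid

α = atan 0.7 = 34.99°;  2α = 69.98°
edge 0: e_0 = (+1.13, +1.63);  n_0 = (+0.8218, -0.5697)
edge 3: e_3 = (-2.67, -1.84);  n_3 = (-0.5674, +0.8234)
∠(n_0, n_3) = 159.30°
δ = |180° − 159.30°| = 20.70°
20.70° ≤ 2α = 69.98°  →  valid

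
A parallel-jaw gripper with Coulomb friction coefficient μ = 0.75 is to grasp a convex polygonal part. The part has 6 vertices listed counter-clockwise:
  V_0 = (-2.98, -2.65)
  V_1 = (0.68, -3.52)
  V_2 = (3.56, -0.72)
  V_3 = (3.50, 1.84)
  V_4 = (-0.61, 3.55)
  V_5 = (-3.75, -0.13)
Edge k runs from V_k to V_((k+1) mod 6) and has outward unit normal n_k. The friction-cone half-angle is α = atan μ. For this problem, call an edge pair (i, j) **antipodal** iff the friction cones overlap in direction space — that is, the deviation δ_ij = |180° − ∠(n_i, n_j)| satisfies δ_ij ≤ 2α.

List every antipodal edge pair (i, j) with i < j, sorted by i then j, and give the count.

α = atan 0.75 = 36.87°;  2α = 73.74°
n_0 = (-0.2313, -0.9729)
n_1 = (+0.6971, -0.7170)
n_2 = (+0.9997, +0.0234)
n_3 = (+0.3841, +0.9233)
n_4 = (-0.7607, +0.6491)
n_5 = (-0.9564, -0.2922)
  (0,1): δ = 122.44°  ·
  (0,2): δ = 75.29°  ·
  (0,3): δ = 9.22°  ✓
  (0,4): δ = 62.90°  ✓
  (0,5): δ = 120.36°  ·
  (1,2): δ = 132.85°  ·
  (1,3): δ = 66.78°  ✓
  (1,4): δ = 5.33°  ✓
  (1,5): δ = 62.80°  ✓
  (2,3): δ = 113.93°  ·
  (2,4): δ = 41.82°  ✓
  (2,5): δ = 15.65°  ✓
  (3,4): δ = 107.88°  ·
  (3,5): δ = 50.42°  ✓
  (4,5): δ = 122.54°  ·
antipodal pairs: 8

count = 8; pairs: (0,3), (0,4), (1,3), (1,4), (1,5), (2,4), (2,5), (3,5)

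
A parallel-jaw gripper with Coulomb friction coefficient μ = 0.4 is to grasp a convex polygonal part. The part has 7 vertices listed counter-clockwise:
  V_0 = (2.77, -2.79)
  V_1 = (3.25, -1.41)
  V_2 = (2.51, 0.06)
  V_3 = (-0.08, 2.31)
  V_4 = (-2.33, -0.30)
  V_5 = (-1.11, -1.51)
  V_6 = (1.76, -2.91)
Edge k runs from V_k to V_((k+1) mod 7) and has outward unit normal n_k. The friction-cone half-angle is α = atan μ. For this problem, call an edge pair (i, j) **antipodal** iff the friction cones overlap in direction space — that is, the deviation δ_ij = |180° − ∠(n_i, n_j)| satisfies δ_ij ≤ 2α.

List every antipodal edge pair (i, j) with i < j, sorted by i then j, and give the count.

count = 6; pairs: (0,3), (1,4), (1,5), (2,4), (2,5), (3,6)

α = atan 0.4 = 21.80°;  2α = 43.60°
n_0 = (+0.9445, -0.3285)
n_1 = (+0.8932, +0.4496)
n_2 = (+0.6558, +0.7549)
n_3 = (-0.7574, +0.6529)
n_4 = (-0.7042, -0.7100)
n_5 = (-0.4384, -0.8988)
n_6 = (+0.1180, -0.9930)
  (0,1): δ = 134.10°  ·
  (0,2): δ = 111.80°  ·
  (0,3): δ = 21.58°  ✓
  (0,4): δ = 64.41°  ·
  (0,5): δ = 83.18°  ·
  (0,6): δ = 115.95°  ·
  (1,2): δ = 157.70°  ·
  (1,3): δ = 67.48°  ·
  (1,4): δ = 18.52°  ✓
  (1,5): δ = 37.28°  ✓
  (1,6): δ = 70.05°  ·
  (2,3): δ = 89.78°  ·
  (2,4): δ = 3.78°  ✓
  (2,5): δ = 14.98°  ✓
  (2,6): δ = 47.76°  ·
  (3,4): δ = 94.00°  ·
  (3,5): δ = 75.24°  ·
  (3,6): δ = 42.46°  ✓
  (4,5): δ = 161.24°  ·
  (4,6): δ = 128.46°  ·
  (5,6): δ = 147.22°  ·
antipodal pairs: 6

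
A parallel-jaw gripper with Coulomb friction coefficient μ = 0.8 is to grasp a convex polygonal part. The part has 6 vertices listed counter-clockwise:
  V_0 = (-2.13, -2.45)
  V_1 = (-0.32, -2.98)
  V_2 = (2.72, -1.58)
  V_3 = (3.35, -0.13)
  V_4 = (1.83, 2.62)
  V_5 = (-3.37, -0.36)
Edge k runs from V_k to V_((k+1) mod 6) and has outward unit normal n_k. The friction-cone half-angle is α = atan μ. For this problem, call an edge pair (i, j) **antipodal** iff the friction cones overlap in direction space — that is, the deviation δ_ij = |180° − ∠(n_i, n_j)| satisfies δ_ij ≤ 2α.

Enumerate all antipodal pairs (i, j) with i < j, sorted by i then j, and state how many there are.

α = atan 0.8 = 38.66°;  2α = 77.32°
n_0 = (-0.2810, -0.9597)
n_1 = (+0.4183, -0.9083)
n_2 = (+0.9172, -0.3985)
n_3 = (+0.8752, +0.4838)
n_4 = (-0.4972, +0.8676)
n_5 = (-0.8600, -0.5103)
  (0,1): δ = 138.95°  ·
  (0,2): δ = 97.16°  ·
  (0,3): δ = 44.75°  ✓
  (0,4): δ = 46.14°  ✓
  (0,5): δ = 137.00°  ·
  (1,2): δ = 138.21°  ·
  (1,3): δ = 85.80°  ·
  (1,4): δ = 5.09°  ✓
  (1,5): δ = 95.95°  ·
  (2,3): δ = 127.59°  ·
  (2,4): δ = 36.70°  ✓
  (2,5): δ = 54.16°  ✓
  (3,4): δ = 89.11°  ·
  (3,5): δ = 1.75°  ✓
  (4,5): δ = 89.14°  ·
antipodal pairs: 6

count = 6; pairs: (0,3), (0,4), (1,4), (2,4), (2,5), (3,5)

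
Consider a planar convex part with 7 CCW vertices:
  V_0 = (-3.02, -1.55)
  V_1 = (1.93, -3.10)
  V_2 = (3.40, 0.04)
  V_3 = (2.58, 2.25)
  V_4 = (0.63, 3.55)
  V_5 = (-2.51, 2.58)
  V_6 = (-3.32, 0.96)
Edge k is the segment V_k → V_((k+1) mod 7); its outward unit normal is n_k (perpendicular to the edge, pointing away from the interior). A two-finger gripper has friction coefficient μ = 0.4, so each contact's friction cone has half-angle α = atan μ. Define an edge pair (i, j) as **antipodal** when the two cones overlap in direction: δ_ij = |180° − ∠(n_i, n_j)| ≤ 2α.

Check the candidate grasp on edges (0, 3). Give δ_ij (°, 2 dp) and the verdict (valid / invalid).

α = atan 0.4 = 21.80°;  2α = 43.60°
edge 0: e_0 = (+4.95, -1.55);  n_0 = (-0.2988, -0.9543)
edge 3: e_3 = (-1.95, +1.30);  n_3 = (+0.5547, +0.8321)
∠(n_0, n_3) = 163.70°
δ = |180° − 163.70°| = 16.30°
16.30° ≤ 2α = 43.60°  →  valid

δ = 16.30°, valid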